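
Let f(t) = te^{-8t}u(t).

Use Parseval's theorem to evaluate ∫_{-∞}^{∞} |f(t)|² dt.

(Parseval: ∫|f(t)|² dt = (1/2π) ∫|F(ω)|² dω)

∫|f(t)|² dt = \frac{1}{2048}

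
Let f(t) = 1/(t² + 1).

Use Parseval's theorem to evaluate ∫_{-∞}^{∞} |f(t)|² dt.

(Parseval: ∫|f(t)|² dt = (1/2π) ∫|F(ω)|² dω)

∫|f(t)|² dt = \frac{\pi}{2}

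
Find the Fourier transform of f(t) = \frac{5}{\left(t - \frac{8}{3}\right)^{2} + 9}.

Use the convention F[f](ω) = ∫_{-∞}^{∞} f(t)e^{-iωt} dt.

F(ω) = \frac{5 \pi e^{- \frac{8 i \omega}{3} - 3 \left|{\omega}\right|}}{3}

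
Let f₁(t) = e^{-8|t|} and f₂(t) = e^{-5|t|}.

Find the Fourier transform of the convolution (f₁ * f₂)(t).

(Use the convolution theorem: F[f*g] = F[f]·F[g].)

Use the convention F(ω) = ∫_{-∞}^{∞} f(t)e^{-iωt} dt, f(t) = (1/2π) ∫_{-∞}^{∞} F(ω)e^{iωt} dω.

F[f₁*f₂](ω) = \frac{160}{\left(\omega^{2} + 25\right) \left(\omega^{2} + 64\right)}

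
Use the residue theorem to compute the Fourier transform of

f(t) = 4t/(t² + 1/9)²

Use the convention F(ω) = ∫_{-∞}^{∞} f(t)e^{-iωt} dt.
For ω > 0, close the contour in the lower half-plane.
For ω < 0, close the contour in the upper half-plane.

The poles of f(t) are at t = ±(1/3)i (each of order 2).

Let g(z) = f(z)e^{-iωz}; for large |z| the factor e^{-iωz} decays in the lower half-plane when ω > 0 and in the upper half-plane when ω < 0.

Case ω > 0 (lower half-plane, clockwise contour ⇒ F(ω) = -2πi·ΣRes):
  Res_{z = - \frac{i}{3}} g(z) = 3 \omega e^{- \frac{\omega}{3}} (pole of order 2)
  F(ω) = -2πi·ΣRes = - 6 i \pi \omega e^{- \frac{\omega}{3}}

Case ω < 0 (upper half-plane, counterclockwise contour ⇒ F(ω) = +2πi·ΣRes):
  Res_{z = \frac{i}{3}} g(z) = - 3 \omega e^{\frac{\omega}{3}} (pole of order 2)
  F(ω) = 2πi·ΣRes = - 6 i \pi \omega e^{\frac{\omega}{3}}

Both cases combine into a single formula in |ω|:

F(ω) = - 6 i \pi \omega e^{- \frac{\left|{\omega}\right|}{3}}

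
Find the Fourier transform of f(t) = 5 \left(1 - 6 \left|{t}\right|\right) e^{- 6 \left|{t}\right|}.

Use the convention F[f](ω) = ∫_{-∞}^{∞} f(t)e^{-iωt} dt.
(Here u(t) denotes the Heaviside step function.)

F(ω) = \frac{120 \omega^{2}}{\left(\omega^{2} + 36\right)^{2}}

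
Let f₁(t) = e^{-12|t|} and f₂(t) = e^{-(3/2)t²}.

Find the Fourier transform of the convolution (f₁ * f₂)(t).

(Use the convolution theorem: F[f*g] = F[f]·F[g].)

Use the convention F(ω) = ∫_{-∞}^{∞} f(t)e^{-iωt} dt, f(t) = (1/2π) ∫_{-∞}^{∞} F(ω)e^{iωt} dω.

F[f₁*f₂](ω) = \frac{8 \sqrt{6} \sqrt{\pi} e^{- \frac{\omega^{2}}{6}}}{\omega^{2} + 144}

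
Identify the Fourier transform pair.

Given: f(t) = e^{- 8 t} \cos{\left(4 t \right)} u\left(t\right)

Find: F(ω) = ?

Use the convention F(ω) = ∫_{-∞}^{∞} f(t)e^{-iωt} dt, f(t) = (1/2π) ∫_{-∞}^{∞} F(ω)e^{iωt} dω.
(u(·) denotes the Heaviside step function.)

F(ω) = \frac{i \omega + 8}{\left(i \omega + 8\right)^{2} + 16}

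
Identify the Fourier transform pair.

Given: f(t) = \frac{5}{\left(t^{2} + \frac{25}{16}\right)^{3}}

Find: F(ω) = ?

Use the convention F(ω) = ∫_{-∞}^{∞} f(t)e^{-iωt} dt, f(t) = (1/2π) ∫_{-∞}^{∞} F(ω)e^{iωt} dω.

F(ω) = \frac{8 \pi \left(25 \omega^{2} + 60 \left|{\omega}\right| + 48\right) e^{- \frac{5 \left|{\omega}\right|}{4}}}{625}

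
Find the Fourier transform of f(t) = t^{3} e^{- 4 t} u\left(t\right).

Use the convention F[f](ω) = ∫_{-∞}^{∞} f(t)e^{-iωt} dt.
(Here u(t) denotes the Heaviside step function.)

F(ω) = \frac{6}{\left(i \omega + 4\right)^{4}}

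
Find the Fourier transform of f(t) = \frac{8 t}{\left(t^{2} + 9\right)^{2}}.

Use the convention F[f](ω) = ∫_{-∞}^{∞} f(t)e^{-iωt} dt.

F(ω) = - \frac{4 i \pi \omega e^{- 3 \left|{\omega}\right|}}{3}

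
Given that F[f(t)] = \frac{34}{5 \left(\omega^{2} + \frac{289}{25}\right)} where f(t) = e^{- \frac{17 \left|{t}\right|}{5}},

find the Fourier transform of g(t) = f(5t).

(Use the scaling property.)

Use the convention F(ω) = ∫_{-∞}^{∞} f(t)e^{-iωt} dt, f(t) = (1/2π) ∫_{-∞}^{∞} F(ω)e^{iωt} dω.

F[g](ω) = \frac{34}{\omega^{2} + 289}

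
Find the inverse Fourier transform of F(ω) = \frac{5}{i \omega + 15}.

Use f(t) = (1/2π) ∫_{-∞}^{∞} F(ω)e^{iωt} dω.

f(t) = 5 e^{- 15 t} u\left(t\right)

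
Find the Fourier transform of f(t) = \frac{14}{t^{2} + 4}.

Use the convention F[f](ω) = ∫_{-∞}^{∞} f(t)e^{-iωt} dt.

F(ω) = 7 \pi e^{- 2 \left|{\omega}\right|}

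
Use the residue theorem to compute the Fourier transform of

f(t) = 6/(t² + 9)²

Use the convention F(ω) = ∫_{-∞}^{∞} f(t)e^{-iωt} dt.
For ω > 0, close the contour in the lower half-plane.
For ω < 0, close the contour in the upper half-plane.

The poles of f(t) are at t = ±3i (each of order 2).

Let g(z) = f(z)e^{-iωz}; for large |z| the factor e^{-iωz} decays in the lower half-plane when ω > 0 and in the upper half-plane when ω < 0.

Case ω > 0 (lower half-plane, clockwise contour ⇒ F(ω) = -2πi·ΣRes):
  Res_{z = - 3 i} g(z) = \frac{i \left(3 \omega + 1\right) e^{- 3 \omega}}{18} (pole of order 2)
  F(ω) = -2πi·ΣRes = \frac{\pi \left(3 \omega + 1\right) e^{- 3 \omega}}{9}

Case ω < 0 (upper half-plane, counterclockwise contour ⇒ F(ω) = +2πi·ΣRes):
  Res_{z = 3 i} g(z) = \frac{i \left(3 \omega - 1\right) e^{3 \omega}}{18} (pole of order 2)
  F(ω) = 2πi·ΣRes = \frac{\pi \left(1 - 3 \omega\right) e^{3 \omega}}{9}

Both cases combine into a single formula in |ω|:

F(ω) = \frac{\pi \left(3 \left|{\omega}\right| + 1\right) e^{- 3 \left|{\omega}\right|}}{9}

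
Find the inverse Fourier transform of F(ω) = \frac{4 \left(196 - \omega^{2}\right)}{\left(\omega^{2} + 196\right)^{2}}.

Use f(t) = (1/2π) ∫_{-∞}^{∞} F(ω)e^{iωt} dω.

f(t) = 2 e^{- 14 \left|{t}\right|} \left|{t}\right|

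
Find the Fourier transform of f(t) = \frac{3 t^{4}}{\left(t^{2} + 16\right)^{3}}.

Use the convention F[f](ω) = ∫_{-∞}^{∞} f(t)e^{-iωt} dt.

F(ω) = \frac{3 \pi \left(16 \omega^{2} - 20 \left|{\omega}\right| + 3\right) e^{- 4 \left|{\omega}\right|}}{32}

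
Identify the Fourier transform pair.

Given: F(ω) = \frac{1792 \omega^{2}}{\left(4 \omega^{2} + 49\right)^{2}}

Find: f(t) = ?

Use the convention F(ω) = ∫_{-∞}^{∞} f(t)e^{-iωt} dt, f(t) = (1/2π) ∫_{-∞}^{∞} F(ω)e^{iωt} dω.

f(t) = 8 \left(1 - \frac{7 \left|{t}\right|}{2}\right) e^{- \frac{7 \left|{t}\right|}{2}}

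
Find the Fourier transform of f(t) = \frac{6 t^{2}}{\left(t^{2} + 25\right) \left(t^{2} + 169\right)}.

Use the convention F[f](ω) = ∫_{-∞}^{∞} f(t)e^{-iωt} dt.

F(ω) = \frac{\pi \left(13 - 5 e^{8 \left|{\omega}\right|}\right) e^{- 13 \left|{\omega}\right|}}{24}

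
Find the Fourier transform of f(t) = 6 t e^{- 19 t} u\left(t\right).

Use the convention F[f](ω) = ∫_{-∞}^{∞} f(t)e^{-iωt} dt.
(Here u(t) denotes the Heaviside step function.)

F(ω) = \frac{6}{\left(i \omega + 19\right)^{2}}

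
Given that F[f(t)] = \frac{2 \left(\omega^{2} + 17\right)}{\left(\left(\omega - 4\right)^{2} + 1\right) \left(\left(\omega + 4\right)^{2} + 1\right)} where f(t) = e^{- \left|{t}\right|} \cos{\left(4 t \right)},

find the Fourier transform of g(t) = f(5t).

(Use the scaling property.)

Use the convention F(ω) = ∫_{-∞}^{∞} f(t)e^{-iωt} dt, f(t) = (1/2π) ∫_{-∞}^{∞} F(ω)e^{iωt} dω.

F[g](ω) = \frac{10 \left(\omega^{2} + 425\right)}{\omega^{4} - 750 \omega^{2} + 180625}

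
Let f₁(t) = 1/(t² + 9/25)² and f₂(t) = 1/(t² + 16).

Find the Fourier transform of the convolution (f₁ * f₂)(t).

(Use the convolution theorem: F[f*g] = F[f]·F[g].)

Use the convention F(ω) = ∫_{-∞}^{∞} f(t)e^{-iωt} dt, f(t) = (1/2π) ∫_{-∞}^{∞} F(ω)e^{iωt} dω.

F[f₁*f₂](ω) = \frac{25 \pi^{2} \left(3 \left|{\omega}\right| + 5\right) e^{- \frac{23 \left|{\omega}\right|}{5}}}{216}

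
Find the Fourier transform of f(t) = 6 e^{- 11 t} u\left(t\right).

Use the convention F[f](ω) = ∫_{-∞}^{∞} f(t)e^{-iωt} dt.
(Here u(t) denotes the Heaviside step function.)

F(ω) = \frac{6}{i \omega + 11}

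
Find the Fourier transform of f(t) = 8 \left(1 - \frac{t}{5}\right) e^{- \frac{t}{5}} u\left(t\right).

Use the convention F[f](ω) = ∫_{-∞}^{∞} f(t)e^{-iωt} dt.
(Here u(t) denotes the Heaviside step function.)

F(ω) = \frac{200 i \omega}{- 25 \omega^{2} + 10 i \omega + 1}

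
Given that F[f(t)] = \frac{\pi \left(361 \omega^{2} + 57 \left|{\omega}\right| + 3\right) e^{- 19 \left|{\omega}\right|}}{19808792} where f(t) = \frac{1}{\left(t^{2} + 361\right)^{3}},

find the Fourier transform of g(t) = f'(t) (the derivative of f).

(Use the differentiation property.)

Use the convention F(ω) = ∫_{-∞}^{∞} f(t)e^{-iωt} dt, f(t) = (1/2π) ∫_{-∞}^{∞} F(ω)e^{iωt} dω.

F[g](ω) = \frac{i \pi \omega \left(361 \omega^{2} + 57 \left|{\omega}\right| + 3\right) e^{- 19 \left|{\omega}\right|}}{19808792}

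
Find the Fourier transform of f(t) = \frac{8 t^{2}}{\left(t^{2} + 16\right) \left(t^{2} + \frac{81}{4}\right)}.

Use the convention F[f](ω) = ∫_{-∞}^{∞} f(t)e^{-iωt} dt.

F(ω) = - \frac{128 \pi e^{- 4 \left|{\omega}\right|}}{17} + \frac{144 \pi e^{- \frac{9 \left|{\omega}\right|}{2}}}{17}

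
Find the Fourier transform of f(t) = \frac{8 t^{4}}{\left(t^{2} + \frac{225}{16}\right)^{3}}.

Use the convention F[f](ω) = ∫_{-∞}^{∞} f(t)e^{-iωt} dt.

F(ω) = \frac{\pi \left(75 \omega^{2} - 100 \left|{\omega}\right| + 16\right) e^{- \frac{15 \left|{\omega}\right|}{4}}}{20}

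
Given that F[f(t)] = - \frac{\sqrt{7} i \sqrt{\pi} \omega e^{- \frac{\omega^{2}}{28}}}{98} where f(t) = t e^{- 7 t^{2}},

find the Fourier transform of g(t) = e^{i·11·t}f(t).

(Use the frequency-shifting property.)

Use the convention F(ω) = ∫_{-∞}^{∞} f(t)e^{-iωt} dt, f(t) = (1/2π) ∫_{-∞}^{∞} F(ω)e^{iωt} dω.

F[g](ω) = \frac{\sqrt{7} i \sqrt{\pi} \left(11 - \omega\right) e^{- \frac{\left(\omega - 11\right)^{2}}{28}}}{98}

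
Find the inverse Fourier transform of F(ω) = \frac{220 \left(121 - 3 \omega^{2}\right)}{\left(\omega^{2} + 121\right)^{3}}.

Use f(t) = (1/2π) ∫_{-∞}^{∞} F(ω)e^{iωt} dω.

f(t) = 5 t^{2} e^{- 11 \left|{t}\right|}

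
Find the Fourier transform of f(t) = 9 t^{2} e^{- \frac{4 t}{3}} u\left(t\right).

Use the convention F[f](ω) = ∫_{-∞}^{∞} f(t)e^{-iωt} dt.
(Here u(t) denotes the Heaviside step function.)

F(ω) = \frac{486}{\left(3 i \omega + 4\right)^{3}}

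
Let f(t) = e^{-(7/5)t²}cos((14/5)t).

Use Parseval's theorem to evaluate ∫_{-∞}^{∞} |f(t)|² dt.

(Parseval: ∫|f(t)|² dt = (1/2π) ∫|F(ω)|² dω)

∫|f(t)|² dt = \frac{\sqrt{70} \sqrt{\pi} \left(1 + e^{\frac{14}{5}}\right)}{28 e^{\frac{14}{5}}}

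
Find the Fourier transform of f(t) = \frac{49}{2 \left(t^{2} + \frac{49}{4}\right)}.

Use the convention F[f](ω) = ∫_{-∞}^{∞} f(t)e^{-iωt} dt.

F(ω) = 7 \pi e^{- \frac{7 \left|{\omega}\right|}{2}}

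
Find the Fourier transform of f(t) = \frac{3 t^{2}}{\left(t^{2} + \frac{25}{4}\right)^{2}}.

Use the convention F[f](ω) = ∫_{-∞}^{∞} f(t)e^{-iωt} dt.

F(ω) = \frac{3 \pi \left(2 - 5 \left|{\omega}\right|\right) e^{- \frac{5 \left|{\omega}\right|}{2}}}{10}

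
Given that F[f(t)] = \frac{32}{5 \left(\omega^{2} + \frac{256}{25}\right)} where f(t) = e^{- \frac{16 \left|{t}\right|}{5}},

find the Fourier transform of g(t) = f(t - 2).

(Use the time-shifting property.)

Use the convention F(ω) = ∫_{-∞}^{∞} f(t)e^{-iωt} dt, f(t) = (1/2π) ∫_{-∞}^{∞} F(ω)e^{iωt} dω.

F[g](ω) = \frac{160 e^{- 2 i \omega}}{25 \omega^{2} + 256}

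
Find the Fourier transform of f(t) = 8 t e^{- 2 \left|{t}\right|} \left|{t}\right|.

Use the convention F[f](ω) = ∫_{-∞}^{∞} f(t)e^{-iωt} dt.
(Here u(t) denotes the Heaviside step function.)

F(ω) = \frac{32 i \omega \left(\omega^{2} - 12\right)}{\left(\omega^{2} + 4\right)^{3}}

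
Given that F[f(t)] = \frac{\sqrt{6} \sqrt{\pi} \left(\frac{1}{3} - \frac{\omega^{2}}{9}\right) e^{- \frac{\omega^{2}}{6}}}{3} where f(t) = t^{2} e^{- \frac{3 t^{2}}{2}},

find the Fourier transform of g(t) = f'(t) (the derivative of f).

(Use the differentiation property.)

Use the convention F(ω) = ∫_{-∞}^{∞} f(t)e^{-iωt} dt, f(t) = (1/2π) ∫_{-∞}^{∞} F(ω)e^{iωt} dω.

F[g](ω) = \frac{\sqrt{6} i \sqrt{\pi} \omega \left(3 - \omega^{2}\right) e^{- \frac{\omega^{2}}{6}}}{27}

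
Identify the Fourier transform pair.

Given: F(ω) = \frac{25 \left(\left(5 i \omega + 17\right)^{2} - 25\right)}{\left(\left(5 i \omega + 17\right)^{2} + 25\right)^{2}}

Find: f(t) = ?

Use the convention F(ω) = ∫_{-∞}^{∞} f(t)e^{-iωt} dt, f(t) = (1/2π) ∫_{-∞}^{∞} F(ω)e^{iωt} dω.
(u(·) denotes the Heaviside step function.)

f(t) = t e^{- \frac{17 t}{5}} \cos{\left(t \right)} u\left(t\right)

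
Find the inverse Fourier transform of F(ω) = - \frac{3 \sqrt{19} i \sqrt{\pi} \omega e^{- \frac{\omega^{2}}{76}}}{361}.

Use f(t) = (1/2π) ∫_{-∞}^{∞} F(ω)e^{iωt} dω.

f(t) = 6 t e^{- 19 t^{2}}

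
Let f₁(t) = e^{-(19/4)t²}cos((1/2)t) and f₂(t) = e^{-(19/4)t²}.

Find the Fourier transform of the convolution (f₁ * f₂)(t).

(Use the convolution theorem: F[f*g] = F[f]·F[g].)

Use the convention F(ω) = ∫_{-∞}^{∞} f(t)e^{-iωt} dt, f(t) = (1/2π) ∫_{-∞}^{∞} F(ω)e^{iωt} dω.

F[f₁*f₂](ω) = \frac{2 \pi \left(e^{\frac{2 \omega}{19}} + 1\right) e^{- \frac{2 \omega^{2}}{19} - \frac{\omega}{19} - \frac{1}{76}}}{19}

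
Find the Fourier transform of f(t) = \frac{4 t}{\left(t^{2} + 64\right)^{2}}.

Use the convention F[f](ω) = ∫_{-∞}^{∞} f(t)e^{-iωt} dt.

F(ω) = - \frac{i \pi \omega e^{- 8 \left|{\omega}\right|}}{4}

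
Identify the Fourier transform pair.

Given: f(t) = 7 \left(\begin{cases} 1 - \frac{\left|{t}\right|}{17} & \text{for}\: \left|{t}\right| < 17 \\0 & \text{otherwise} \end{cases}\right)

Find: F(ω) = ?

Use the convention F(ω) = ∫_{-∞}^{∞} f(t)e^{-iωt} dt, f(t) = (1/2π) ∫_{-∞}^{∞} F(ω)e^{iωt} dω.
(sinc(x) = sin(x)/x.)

F(ω) = 119 \operatorname{sinc}^{2}{\left(\frac{17 \omega}{2} \right)}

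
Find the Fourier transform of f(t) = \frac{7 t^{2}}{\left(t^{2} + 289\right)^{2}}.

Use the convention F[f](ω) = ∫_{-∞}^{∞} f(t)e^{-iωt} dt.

F(ω) = \frac{7 \pi \left(1 - 17 \left|{\omega}\right|\right) e^{- 17 \left|{\omega}\right|}}{34}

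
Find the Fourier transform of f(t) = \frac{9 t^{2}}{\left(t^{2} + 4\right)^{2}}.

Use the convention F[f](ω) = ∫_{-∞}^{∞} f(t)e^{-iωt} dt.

F(ω) = \frac{9 \pi \left(1 - 2 \left|{\omega}\right|\right) e^{- 2 \left|{\omega}\right|}}{4}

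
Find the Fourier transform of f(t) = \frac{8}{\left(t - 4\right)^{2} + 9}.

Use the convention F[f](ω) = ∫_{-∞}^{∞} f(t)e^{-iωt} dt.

F(ω) = \frac{8 \pi e^{- 4 i \omega - 3 \left|{\omega}\right|}}{3}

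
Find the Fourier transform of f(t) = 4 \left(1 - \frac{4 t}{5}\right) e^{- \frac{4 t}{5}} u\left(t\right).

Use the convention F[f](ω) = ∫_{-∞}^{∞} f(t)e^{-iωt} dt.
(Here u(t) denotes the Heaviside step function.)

F(ω) = \frac{100 i \omega}{- 25 \omega^{2} + 40 i \omega + 16}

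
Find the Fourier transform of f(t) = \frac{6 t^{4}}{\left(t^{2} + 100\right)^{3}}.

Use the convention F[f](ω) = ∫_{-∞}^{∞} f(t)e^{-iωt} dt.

F(ω) = \frac{3 \pi \left(100 \omega^{2} - 50 \left|{\omega}\right| + 3\right) e^{- 10 \left|{\omega}\right|}}{40}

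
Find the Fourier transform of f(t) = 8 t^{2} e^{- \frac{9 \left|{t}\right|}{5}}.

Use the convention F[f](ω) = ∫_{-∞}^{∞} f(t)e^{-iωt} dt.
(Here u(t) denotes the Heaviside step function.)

F(ω) = \frac{108000 \left(27 - 25 \omega^{2}\right)}{\left(25 \omega^{2} + 81\right)^{3}}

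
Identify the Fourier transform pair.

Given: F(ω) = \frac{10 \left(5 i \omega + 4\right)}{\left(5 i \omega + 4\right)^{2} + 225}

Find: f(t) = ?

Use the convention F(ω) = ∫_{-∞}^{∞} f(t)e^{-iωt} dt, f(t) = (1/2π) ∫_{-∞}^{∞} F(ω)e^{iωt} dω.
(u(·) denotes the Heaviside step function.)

f(t) = 2 e^{- \frac{4 t}{5}} \cos{\left(3 t \right)} u\left(t\right)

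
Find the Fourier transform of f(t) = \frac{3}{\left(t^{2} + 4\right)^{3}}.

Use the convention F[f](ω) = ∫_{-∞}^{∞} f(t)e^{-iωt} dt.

F(ω) = \frac{3 \pi \left(4 \omega^{2} + 6 \left|{\omega}\right| + 3\right) e^{- 2 \left|{\omega}\right|}}{256}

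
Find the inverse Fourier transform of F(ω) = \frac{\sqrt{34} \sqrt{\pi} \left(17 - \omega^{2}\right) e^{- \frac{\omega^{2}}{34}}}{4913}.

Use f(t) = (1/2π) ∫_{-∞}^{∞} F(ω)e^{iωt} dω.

f(t) = t^{2} e^{- \frac{17 t^{2}}{2}}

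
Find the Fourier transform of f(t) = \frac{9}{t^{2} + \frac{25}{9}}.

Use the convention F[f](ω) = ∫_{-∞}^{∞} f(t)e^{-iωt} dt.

F(ω) = \frac{27 \pi e^{- \frac{5 \left|{\omega}\right|}{3}}}{5}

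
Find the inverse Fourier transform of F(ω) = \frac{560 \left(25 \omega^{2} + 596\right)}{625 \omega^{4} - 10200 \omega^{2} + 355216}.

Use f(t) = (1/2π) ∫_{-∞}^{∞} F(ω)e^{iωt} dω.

f(t) = 4 e^{- \frac{14 \left|{t}\right|}{5}} \cos{\left(4 \left|{t}\right| \right)}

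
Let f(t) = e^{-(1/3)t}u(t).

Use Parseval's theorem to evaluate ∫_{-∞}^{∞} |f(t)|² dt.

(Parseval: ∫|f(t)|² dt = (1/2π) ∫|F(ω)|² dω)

∫|f(t)|² dt = \frac{3}{2}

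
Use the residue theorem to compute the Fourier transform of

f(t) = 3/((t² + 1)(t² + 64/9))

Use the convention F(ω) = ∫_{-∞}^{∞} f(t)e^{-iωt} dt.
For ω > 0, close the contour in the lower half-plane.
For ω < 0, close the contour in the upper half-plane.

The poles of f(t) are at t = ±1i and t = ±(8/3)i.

Let g(z) = f(z)e^{-iωz}; for large |z| the factor e^{-iωz} decays in the lower half-plane when ω > 0 and in the upper half-plane when ω < 0.

Case ω > 0 (lower half-plane, clockwise contour ⇒ F(ω) = -2πi·ΣRes):
  Res_{z = - i} g(z) = \frac{27 i e^{- \omega}}{110}
  Res_{z = - \frac{8 i}{3}} g(z) = - \frac{81 i e^{- \frac{8 \omega}{3}}}{880}
  F(ω) = -2πi·ΣRes = \frac{27 \pi e^{- \omega}}{55} - \frac{81 \pi e^{- \frac{8 \omega}{3}}}{440}

Case ω < 0 (upper half-plane, counterclockwise contour ⇒ F(ω) = +2πi·ΣRes):
  Res_{z = i} g(z) = - \frac{27 i e^{\omega}}{110}
  Res_{z = \frac{8 i}{3}} g(z) = \frac{81 i e^{\frac{8 \omega}{3}}}{880}
  F(ω) = 2πi·ΣRes = \frac{27 \pi \left(- 3 e^{\frac{8 \omega}{3}} + 8 e^{\omega}\right)}{440}

Both cases combine into a single formula in |ω|:

F(ω) = \frac{27 \pi e^{- \left|{\omega}\right|}}{55} - \frac{81 \pi e^{- \frac{8 \left|{\omega}\right|}{3}}}{440}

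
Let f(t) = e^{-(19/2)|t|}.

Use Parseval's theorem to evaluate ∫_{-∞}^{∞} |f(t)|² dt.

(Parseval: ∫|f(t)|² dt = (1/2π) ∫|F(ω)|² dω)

∫|f(t)|² dt = \frac{2}{19}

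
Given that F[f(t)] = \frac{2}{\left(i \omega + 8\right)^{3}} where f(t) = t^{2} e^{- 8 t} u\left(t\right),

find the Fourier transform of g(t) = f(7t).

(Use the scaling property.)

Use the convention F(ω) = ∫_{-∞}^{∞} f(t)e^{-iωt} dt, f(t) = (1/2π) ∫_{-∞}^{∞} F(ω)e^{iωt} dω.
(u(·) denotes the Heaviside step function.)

F[g](ω) = \frac{98}{\left(i \omega + 56\right)^{3}}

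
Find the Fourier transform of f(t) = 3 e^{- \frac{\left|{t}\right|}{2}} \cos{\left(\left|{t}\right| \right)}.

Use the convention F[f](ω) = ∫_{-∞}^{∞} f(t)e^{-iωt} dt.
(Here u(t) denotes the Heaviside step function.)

F(ω) = \frac{12 \left(4 \omega^{2} + 5\right)}{16 \omega^{4} - 24 \omega^{2} + 25}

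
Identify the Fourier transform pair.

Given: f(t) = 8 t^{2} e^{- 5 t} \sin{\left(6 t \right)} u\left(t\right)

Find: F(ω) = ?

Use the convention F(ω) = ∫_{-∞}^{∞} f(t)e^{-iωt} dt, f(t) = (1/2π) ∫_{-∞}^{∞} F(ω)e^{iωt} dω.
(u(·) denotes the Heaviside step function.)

F(ω) = \frac{288 \left(\left(i \omega + 5\right)^{2} - 12\right)}{\left(\left(i \omega + 5\right)^{2} + 36\right)^{3}}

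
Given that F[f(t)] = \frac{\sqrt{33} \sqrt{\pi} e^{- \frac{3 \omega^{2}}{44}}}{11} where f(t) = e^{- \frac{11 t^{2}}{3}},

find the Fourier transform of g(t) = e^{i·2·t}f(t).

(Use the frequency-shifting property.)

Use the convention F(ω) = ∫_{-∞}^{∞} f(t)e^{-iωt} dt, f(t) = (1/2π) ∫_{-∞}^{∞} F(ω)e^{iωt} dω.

F[g](ω) = \frac{\sqrt{33} \sqrt{\pi} e^{- \frac{3 \left(\omega - 2\right)^{2}}{44}}}{11}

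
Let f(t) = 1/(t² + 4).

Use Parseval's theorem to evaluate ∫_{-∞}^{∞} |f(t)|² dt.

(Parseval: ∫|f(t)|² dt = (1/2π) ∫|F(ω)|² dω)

∫|f(t)|² dt = \frac{\pi}{16}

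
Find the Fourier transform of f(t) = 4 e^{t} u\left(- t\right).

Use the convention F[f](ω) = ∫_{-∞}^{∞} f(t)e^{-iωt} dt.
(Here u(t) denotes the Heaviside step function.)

F(ω) = \frac{4 i}{\omega + i}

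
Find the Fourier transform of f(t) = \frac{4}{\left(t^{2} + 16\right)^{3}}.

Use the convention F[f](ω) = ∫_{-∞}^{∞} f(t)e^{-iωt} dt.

F(ω) = \frac{\pi \left(16 \omega^{2} + 12 \left|{\omega}\right| + 3\right) e^{- 4 \left|{\omega}\right|}}{2048}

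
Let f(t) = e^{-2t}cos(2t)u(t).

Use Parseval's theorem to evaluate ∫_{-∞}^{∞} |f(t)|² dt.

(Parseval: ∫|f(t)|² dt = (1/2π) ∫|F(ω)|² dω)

∫|f(t)|² dt = \frac{3}{16}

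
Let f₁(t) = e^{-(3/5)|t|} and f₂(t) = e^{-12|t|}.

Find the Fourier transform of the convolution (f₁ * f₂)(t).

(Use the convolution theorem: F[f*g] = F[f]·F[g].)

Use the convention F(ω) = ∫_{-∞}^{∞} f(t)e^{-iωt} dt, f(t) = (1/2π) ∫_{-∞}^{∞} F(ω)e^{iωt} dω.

F[f₁*f₂](ω) = \frac{720}{\left(\omega^{2} + 144\right) \left(25 \omega^{2} + 9\right)}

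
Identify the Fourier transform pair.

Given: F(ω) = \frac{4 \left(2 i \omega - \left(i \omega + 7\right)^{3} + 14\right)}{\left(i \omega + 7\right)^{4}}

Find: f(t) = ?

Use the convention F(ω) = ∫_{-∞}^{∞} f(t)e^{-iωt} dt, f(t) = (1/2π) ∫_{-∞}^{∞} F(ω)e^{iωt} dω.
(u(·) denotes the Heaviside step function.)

f(t) = 4 \left(t^{2} - 1\right) e^{- 7 t} u\left(t\right)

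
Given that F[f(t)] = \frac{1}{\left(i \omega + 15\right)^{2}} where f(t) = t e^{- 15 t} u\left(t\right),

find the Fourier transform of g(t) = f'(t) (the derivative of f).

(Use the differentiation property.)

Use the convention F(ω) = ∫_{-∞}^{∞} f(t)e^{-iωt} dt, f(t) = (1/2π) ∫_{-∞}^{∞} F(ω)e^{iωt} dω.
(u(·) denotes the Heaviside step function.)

F[g](ω) = \frac{i \omega}{\left(i \omega + 15\right)^{2}}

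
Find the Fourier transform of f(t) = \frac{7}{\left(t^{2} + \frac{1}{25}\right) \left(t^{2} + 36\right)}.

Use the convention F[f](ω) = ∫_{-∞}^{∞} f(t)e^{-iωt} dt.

F(ω) = - \frac{175 \pi e^{- 6 \left|{\omega}\right|}}{5394} + \frac{875 \pi e^{- \frac{\left|{\omega}\right|}{5}}}{899}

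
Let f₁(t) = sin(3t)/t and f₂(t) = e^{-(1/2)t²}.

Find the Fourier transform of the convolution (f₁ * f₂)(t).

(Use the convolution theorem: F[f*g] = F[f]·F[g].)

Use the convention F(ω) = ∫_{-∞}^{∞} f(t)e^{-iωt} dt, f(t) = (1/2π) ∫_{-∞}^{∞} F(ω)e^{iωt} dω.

F[f₁*f₂](ω) = \begin{cases} \sqrt{2} \pi^{\frac{3}{2}} e^{- \frac{\omega^{2}}{2}} & \text{for}\: \omega > -3 \wedge \omega < 3 \\0 & \text{otherwise} \end{cases}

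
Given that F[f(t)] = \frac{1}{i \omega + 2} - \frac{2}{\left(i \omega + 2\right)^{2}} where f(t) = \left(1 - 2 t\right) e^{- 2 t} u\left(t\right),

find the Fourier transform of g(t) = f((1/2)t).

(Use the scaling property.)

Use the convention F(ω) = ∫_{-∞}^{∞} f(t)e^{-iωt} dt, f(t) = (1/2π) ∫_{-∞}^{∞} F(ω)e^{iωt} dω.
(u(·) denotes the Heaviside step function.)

F[g](ω) = \frac{i \omega}{- \omega^{2} + 2 i \omega + 1}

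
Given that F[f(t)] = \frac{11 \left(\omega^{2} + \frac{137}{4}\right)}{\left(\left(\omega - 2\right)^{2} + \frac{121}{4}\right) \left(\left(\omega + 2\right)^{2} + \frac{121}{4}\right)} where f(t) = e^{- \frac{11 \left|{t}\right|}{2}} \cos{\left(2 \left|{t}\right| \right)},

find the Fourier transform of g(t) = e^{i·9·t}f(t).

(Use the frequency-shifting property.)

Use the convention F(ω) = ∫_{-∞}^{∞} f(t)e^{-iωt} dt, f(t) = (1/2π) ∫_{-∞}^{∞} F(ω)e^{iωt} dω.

F[g](ω) = \frac{44 \left(4 \left(\omega - 9\right)^{2} + 137\right)}{\left(4 \left(\omega - 11\right)^{2} + 121\right) \left(4 \left(\omega - 7\right)^{2} + 121\right)}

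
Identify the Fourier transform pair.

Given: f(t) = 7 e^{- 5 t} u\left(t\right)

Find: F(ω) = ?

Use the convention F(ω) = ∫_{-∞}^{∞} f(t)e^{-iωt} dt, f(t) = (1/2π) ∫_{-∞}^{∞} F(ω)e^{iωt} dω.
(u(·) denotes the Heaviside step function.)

F(ω) = \frac{7}{i \omega + 5}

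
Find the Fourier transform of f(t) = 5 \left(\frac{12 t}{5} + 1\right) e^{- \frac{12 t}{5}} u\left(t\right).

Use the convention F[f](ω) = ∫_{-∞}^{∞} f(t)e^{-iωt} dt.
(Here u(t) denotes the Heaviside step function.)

F(ω) = \frac{25 \left(- 5 i \omega - 24\right)}{25 \omega^{2} - 120 i \omega - 144}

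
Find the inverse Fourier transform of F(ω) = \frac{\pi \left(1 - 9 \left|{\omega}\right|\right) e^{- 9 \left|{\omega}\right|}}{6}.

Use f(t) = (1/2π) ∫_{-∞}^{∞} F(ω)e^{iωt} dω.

f(t) = \frac{3 t^{2}}{\left(t^{2} + 81\right)^{2}}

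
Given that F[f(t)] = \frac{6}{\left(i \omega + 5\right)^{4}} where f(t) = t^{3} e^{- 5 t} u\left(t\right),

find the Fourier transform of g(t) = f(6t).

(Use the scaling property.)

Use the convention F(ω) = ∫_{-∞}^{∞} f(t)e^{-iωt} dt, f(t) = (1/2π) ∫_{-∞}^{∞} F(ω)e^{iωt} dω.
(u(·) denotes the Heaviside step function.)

F[g](ω) = \frac{1296}{\left(i \omega + 30\right)^{4}}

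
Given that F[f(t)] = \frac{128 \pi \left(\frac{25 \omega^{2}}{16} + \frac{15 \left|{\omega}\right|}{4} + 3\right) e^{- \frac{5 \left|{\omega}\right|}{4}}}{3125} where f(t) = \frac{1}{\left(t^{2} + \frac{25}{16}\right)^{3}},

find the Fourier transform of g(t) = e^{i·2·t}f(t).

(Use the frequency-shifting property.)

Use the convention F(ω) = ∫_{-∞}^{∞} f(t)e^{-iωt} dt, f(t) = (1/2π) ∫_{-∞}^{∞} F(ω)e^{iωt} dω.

F[g](ω) = \frac{8 \pi \left(25 \left(\omega - 2\right)^{2} + 60 \left|{\omega - 2}\right| + 48\right) e^{- \frac{5 \left|{\omega - 2}\right|}{4}}}{3125}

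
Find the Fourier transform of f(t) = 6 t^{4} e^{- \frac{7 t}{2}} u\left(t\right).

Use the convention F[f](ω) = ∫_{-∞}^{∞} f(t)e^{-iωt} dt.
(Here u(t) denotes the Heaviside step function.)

F(ω) = \frac{4608}{\left(2 i \omega + 7\right)^{5}}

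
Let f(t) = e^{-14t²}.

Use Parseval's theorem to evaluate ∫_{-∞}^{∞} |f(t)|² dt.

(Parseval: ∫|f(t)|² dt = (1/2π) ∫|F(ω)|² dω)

∫|f(t)|² dt = \frac{\sqrt{7} \sqrt{\pi}}{14}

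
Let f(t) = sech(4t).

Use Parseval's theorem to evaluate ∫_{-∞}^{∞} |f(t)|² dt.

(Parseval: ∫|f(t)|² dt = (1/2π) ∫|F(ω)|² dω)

∫|f(t)|² dt = \frac{1}{2}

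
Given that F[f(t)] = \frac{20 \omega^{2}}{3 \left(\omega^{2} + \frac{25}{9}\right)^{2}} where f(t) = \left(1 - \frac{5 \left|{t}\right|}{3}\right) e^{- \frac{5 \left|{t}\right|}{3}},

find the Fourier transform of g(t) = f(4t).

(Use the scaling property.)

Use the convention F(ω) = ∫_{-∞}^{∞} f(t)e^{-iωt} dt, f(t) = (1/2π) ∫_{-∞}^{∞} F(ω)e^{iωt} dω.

F[g](ω) = \frac{2160 \omega^{2}}{\left(9 \omega^{2} + 400\right)^{2}}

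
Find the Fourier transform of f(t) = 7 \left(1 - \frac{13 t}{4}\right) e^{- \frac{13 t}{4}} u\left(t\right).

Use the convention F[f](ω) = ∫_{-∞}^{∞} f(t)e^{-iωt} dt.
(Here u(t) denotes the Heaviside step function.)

F(ω) = \frac{112 i \omega}{- 16 \omega^{2} + 104 i \omega + 169}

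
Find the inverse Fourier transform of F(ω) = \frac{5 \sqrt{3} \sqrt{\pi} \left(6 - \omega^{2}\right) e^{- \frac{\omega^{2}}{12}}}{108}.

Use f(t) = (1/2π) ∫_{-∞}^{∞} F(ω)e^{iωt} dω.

f(t) = 5 t^{2} e^{- 3 t^{2}}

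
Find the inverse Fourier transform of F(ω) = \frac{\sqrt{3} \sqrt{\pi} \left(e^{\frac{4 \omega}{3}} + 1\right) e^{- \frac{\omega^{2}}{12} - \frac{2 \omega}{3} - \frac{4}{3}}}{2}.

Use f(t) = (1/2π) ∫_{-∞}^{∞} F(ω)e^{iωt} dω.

f(t) = 3 e^{- 3 t^{2}} \cos{\left(4 t \right)}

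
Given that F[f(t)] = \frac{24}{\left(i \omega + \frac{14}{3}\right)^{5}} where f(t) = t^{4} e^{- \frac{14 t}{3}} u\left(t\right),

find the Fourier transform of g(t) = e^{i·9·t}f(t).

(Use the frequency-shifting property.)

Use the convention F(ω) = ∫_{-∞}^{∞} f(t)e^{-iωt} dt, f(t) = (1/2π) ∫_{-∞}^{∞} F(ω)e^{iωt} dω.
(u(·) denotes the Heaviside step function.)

F[g](ω) = \frac{5832}{\left(3 i \left(\omega - 9\right) + 14\right)^{5}}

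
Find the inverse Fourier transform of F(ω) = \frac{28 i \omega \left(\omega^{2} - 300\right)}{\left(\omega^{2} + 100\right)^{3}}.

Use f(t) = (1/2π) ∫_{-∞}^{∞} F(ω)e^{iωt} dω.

f(t) = 7 t e^{- 10 \left|{t}\right|} \left|{t}\right|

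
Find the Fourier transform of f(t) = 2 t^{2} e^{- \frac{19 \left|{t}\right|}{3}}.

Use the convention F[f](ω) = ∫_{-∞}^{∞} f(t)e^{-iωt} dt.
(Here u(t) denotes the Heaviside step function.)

F(ω) = \frac{4104 \left(361 - 27 \omega^{2}\right)}{\left(9 \omega^{2} + 361\right)^{3}}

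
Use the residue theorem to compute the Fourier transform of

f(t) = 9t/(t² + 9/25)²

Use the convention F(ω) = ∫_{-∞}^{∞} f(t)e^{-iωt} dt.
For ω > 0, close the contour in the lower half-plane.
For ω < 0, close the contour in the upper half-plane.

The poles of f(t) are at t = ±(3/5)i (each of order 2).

Let g(z) = f(z)e^{-iωz}; for large |z| the factor e^{-iωz} decays in the lower half-plane when ω > 0 and in the upper half-plane when ω < 0.

Case ω > 0 (lower half-plane, clockwise contour ⇒ F(ω) = -2πi·ΣRes):
  Res_{z = - \frac{3 i}{5}} g(z) = \frac{15 \omega e^{- \frac{3 \omega}{5}}}{4} (pole of order 2)
  F(ω) = -2πi·ΣRes = - \frac{15 i \pi \omega e^{- \frac{3 \omega}{5}}}{2}

Case ω < 0 (upper half-plane, counterclockwise contour ⇒ F(ω) = +2πi·ΣRes):
  Res_{z = \frac{3 i}{5}} g(z) = - \frac{15 \omega e^{\frac{3 \omega}{5}}}{4} (pole of order 2)
  F(ω) = 2πi·ΣRes = - \frac{15 i \pi \omega e^{\frac{3 \omega}{5}}}{2}

Both cases combine into a single formula in |ω|:

F(ω) = - \frac{15 i \pi \omega e^{- \frac{3 \left|{\omega}\right|}{5}}}{2}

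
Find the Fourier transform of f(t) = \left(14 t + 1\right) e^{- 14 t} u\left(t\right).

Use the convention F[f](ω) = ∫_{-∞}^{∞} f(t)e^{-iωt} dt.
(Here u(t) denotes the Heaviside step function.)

F(ω) = \frac{- i \omega - 28}{\omega^{2} - 28 i \omega - 196}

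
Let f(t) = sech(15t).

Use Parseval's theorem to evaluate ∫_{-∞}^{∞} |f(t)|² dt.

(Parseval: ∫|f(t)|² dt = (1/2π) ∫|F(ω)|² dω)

∫|f(t)|² dt = \frac{2}{15}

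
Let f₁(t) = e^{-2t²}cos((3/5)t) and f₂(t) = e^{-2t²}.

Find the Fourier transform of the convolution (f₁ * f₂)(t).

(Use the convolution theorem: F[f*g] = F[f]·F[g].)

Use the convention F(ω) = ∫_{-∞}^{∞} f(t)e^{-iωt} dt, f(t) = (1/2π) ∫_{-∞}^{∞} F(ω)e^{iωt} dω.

F[f₁*f₂](ω) = \frac{\pi \left(e^{\frac{3 \omega}{10}} + 1\right) e^{- \frac{\omega^{2}}{4} - \frac{3 \omega}{20} - \frac{9}{200}}}{4}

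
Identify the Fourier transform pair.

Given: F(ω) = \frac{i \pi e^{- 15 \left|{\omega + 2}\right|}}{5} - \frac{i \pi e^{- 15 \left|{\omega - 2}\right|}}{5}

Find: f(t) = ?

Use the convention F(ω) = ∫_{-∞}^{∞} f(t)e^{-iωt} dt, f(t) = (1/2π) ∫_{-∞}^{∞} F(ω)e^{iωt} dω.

f(t) = \frac{6 \sin{\left(2 t \right)}}{t^{2} + 225}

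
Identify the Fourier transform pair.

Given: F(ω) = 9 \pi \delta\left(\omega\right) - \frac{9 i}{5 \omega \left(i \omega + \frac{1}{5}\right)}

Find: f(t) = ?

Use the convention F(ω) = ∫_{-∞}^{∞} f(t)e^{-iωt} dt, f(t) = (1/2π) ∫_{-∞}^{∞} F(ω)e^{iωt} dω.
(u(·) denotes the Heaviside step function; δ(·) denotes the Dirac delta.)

f(t) = 9 \left(1 - e^{- \frac{t}{5}}\right) u\left(t\right)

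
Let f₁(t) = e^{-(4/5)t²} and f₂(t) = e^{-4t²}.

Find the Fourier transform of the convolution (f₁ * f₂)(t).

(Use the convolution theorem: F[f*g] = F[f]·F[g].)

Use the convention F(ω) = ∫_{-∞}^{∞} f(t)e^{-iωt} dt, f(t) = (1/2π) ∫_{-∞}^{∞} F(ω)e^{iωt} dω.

F[f₁*f₂](ω) = \frac{\sqrt{5} \pi e^{- \frac{3 \omega^{2}}{8}}}{4}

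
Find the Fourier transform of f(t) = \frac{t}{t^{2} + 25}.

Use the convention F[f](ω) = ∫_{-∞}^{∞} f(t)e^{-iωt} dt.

F(ω) = - i \pi e^{- 5 \left|{\omega}\right|} \operatorname{sign}{\left(\omega \right)}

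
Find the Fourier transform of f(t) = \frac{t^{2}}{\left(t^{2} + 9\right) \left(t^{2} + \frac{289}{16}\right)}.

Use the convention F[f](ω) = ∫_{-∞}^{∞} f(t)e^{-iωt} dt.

F(ω) = - \frac{48 \pi e^{- 3 \left|{\omega}\right|}}{145} + \frac{68 \pi e^{- \frac{17 \left|{\omega}\right|}{4}}}{145}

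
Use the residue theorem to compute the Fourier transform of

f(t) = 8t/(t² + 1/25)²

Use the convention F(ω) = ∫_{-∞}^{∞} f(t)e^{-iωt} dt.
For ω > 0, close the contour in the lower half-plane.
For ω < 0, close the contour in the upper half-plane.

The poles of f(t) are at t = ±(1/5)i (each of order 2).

Let g(z) = f(z)e^{-iωz}; for large |z| the factor e^{-iωz} decays in the lower half-plane when ω > 0 and in the upper half-plane when ω < 0.

Case ω > 0 (lower half-plane, clockwise contour ⇒ F(ω) = -2πi·ΣRes):
  Res_{z = - \frac{i}{5}} g(z) = 10 \omega e^{- \frac{\omega}{5}} (pole of order 2)
  F(ω) = -2πi·ΣRes = - 20 i \pi \omega e^{- \frac{\omega}{5}}

Case ω < 0 (upper half-plane, counterclockwise contour ⇒ F(ω) = +2πi·ΣRes):
  Res_{z = \frac{i}{5}} g(z) = - 10 \omega e^{\frac{\omega}{5}} (pole of order 2)
  F(ω) = 2πi·ΣRes = - 20 i \pi \omega e^{\frac{\omega}{5}}

Both cases combine into a single formula in |ω|:

F(ω) = - 20 i \pi \omega e^{- \frac{\left|{\omega}\right|}{5}}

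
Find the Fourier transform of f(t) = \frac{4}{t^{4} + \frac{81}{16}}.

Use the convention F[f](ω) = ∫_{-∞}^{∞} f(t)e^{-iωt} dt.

F(ω) = \frac{32 \pi e^{- \frac{3 \sqrt{2} \left|{\omega}\right|}{4}} \sin{\left(\frac{3 \sqrt{2} \left|{\omega}\right|}{4} + \frac{\pi}{4} \right)}}{27}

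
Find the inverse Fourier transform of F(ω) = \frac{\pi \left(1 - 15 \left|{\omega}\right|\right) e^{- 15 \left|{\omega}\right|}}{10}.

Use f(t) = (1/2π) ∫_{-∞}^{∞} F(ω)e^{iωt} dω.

f(t) = \frac{3 t^{2}}{\left(t^{2} + 225\right)^{2}}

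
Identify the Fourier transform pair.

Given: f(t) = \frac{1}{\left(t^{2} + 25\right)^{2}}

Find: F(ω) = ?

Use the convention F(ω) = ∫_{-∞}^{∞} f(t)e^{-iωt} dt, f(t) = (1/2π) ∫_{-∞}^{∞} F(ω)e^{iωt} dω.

F(ω) = \frac{\pi \left(5 \left|{\omega}\right| + 1\right) e^{- 5 \left|{\omega}\right|}}{250}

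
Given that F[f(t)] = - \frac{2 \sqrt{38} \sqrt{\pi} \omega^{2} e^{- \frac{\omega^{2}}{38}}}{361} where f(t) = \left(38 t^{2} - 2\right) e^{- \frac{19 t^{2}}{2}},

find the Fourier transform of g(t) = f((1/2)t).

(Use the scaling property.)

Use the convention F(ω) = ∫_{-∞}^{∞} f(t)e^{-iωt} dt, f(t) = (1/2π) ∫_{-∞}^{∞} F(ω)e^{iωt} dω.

F[g](ω) = - \frac{16 \sqrt{38} \sqrt{\pi} \omega^{2} e^{- \frac{2 \omega^{2}}{19}}}{361}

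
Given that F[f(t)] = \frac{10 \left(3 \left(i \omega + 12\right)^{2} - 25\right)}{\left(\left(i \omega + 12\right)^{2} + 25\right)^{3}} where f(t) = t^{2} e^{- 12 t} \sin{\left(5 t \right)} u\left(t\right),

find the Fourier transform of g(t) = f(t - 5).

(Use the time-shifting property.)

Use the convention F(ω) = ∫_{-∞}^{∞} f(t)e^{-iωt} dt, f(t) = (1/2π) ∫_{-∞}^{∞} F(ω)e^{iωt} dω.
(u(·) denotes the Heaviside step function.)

F[g](ω) = \frac{10 \left(3 \left(i \omega + 12\right)^{2} - 25\right) e^{- 5 i \omega}}{\left(\left(i \omega + 12\right)^{2} + 25\right)^{3}}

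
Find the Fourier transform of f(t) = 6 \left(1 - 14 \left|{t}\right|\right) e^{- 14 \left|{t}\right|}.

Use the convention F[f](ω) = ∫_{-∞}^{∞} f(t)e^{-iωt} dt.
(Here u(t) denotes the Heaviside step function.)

F(ω) = \frac{336 \omega^{2}}{\left(\omega^{2} + 196\right)^{2}}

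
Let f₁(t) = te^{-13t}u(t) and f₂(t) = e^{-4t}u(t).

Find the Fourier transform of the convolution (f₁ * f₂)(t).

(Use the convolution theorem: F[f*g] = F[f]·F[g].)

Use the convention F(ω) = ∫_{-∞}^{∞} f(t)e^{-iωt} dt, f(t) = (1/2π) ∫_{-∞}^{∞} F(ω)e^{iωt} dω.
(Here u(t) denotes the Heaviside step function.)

F[f₁*f₂](ω) = \frac{1}{\left(i \omega + 4\right) \left(i \omega + 13\right)^{2}}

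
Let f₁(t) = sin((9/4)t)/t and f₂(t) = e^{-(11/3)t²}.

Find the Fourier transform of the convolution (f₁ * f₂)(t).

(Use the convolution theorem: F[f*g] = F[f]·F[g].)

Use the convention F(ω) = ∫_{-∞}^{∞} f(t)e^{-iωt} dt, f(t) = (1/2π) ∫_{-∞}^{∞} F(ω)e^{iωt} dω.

F[f₁*f₂](ω) = \begin{cases} \frac{\sqrt{33} \pi^{\frac{3}{2}} e^{- \frac{3 \omega^{2}}{44}}}{11} & \text{for}\: \omega > - \frac{9}{4} \wedge \omega < \frac{9}{4} \\0 & \text{otherwise} \end{cases}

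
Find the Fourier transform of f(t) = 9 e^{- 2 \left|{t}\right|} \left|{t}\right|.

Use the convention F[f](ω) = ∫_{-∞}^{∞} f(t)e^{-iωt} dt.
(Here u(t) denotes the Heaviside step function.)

F(ω) = \frac{18 \left(4 - \omega^{2}\right)}{\left(\omega^{2} + 4\right)^{2}}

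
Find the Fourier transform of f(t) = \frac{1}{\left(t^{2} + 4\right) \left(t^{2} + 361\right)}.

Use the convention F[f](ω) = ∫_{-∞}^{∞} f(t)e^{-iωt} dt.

F(ω) = \frac{\pi \left(19 e^{17 \left|{\omega}\right|} - 2\right) e^{- 19 \left|{\omega}\right|}}{13566}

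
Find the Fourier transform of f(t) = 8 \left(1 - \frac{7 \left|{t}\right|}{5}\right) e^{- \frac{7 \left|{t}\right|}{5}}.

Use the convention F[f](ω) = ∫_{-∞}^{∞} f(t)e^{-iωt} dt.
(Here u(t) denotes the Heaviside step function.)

F(ω) = \frac{28000 \omega^{2}}{\left(25 \omega^{2} + 49\right)^{2}}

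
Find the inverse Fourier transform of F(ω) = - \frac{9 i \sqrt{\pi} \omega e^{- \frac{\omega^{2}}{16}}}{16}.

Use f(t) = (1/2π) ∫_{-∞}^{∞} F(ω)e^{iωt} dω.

f(t) = 9 t e^{- 4 t^{2}}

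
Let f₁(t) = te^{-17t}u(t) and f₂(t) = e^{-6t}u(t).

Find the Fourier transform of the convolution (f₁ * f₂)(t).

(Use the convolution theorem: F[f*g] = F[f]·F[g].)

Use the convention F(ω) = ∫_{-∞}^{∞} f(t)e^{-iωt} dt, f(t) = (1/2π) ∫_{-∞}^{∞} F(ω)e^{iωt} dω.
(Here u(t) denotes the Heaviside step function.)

F[f₁*f₂](ω) = \frac{1}{\left(i \omega + 6\right) \left(i \omega + 17\right)^{2}}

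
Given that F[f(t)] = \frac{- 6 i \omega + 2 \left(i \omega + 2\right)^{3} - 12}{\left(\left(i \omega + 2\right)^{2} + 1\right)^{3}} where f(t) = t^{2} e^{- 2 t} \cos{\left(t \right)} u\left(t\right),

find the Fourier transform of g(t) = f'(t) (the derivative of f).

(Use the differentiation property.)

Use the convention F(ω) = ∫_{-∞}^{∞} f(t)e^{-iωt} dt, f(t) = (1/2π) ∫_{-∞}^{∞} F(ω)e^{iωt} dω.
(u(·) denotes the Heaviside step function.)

F[g](ω) = - \frac{2 i \omega \left(3 i \omega - \left(i \omega + 2\right)^{3} + 6\right)}{\left(\left(i \omega + 2\right)^{2} + 1\right)^{3}}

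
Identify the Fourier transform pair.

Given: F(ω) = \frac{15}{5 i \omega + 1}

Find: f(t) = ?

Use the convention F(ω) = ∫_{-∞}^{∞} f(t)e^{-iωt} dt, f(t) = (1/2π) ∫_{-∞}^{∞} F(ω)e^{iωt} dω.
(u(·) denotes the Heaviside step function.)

f(t) = 3 e^{- \frac{t}{5}} u\left(t\right)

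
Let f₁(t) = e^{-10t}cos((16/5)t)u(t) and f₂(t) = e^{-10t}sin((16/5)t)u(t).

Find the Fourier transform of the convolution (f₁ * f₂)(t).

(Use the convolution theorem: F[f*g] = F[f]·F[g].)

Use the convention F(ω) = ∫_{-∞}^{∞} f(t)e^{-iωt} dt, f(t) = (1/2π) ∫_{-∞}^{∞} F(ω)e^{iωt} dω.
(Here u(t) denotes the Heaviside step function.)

F[f₁*f₂](ω) = \frac{2000 \left(i \omega + 10\right)}{\left(25 \left(i \omega + 10\right)^{2} + 256\right)^{2}}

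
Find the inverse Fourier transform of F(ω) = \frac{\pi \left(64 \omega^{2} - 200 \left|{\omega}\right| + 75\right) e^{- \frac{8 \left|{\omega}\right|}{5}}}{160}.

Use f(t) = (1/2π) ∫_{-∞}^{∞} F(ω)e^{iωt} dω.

f(t) = \frac{2 t^{4}}{\left(t^{2} + \frac{64}{25}\right)^{3}}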